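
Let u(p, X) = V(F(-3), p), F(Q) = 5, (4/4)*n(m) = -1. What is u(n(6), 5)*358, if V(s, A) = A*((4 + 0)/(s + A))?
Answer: -358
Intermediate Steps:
n(m) = -1
V(s, A) = 4*A/(A + s) (V(s, A) = A*(4/(A + s)) = 4*A/(A + s))
u(p, X) = 4*p/(5 + p) (u(p, X) = 4*p/(p + 5) = 4*p/(5 + p))
u(n(6), 5)*358 = (4*(-1)/(5 - 1))*358 = (4*(-1)/4)*358 = (4*(-1)*(¼))*358 = -1*358 = -358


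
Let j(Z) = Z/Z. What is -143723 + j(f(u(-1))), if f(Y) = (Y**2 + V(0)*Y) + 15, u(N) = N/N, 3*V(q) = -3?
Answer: -143722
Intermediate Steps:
V(q) = -1 (V(q) = (1/3)*(-3) = -1)
u(N) = 1
f(Y) = 15 + Y**2 - Y (f(Y) = (Y**2 - Y) + 15 = 15 + Y**2 - Y)
j(Z) = 1
-143723 + j(f(u(-1))) = -143723 + 1 = -143722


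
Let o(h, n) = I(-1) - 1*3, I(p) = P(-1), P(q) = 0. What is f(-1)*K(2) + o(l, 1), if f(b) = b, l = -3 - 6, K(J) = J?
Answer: -5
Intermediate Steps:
I(p) = 0
l = -9
o(h, n) = -3 (o(h, n) = 0 - 1*3 = 0 - 3 = -3)
f(-1)*K(2) + o(l, 1) = -1*2 - 3 = -2 - 3 = -5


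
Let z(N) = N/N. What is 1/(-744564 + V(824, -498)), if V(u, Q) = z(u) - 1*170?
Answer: -1/744733 ≈ -1.3428e-6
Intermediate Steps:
z(N) = 1
V(u, Q) = -169 (V(u, Q) = 1 - 1*170 = 1 - 170 = -169)
1/(-744564 + V(824, -498)) = 1/(-744564 - 169) = 1/(-744733) = -1/744733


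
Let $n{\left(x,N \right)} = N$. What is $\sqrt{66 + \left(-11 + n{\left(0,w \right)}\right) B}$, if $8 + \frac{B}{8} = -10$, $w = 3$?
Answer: $\sqrt{1218} \approx 34.9$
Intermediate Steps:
$B = -144$ ($B = -64 + 8 \left(-10\right) = -64 - 80 = -144$)
$\sqrt{66 + \left(-11 + n{\left(0,w \right)}\right) B} = \sqrt{66 + \left(-11 + 3\right) \left(-144\right)} = \sqrt{66 - -1152} = \sqrt{66 + 1152} = \sqrt{1218}$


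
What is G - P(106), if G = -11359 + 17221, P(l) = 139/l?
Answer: 621233/106 ≈ 5860.7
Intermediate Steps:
G = 5862
G - P(106) = 5862 - 139/106 = 621233/106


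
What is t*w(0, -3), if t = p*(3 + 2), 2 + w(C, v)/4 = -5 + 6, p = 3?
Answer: -60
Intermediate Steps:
w(C, v) = -4 (w(C, v) = -8 + 4*(-5 + 6) = -8 + 4*1 = -8 + 4 = -4)
t = 15 (t = 3*(3 + 2) = 3*5 = 15)
t*w(0, -3) = 15*(-4) = -60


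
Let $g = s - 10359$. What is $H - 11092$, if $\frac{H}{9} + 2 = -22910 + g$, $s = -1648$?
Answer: $-325363$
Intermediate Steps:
$g = -12007$ ($g = -1648 - 10359 = -12007$)
$H = -314271$ ($H = -18 + 9 \left(-22910 - 12007\right) = -18 + 9 \left(-34917\right) = -18 - 314253 = -314271$)
$H - 11092 = -314271 - 11092 = -325363$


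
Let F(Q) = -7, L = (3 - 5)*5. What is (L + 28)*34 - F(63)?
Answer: 619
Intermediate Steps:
L = -10 (L = -2*5 = -10)
(L + 28)*34 - F(63) = (-10 + 28)*34 - 1*(-7) = 18*34 + 7 = 612 + 7 = 619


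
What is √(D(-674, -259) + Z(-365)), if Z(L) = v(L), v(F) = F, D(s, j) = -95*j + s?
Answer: √23566 ≈ 153.51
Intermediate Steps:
D(s, j) = s - 95*j
Z(L) = L
√(D(-674, -259) + Z(-365)) = √((-674 - 95*(-259)) - 365) = √((-674 + 24605) - 365) = √(23931 - 365) = √23566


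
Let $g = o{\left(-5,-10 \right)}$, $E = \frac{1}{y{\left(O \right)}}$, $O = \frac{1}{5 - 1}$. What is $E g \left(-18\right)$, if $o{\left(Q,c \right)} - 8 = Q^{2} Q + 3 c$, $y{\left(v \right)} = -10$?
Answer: $- \frac{1323}{5} \approx -264.6$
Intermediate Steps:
$O = \frac{1}{4} \approx 0.25$
$o{\left(Q,c \right)} = 8 + Q^{3} + 3 c$ ($o{\left(Q,c \right)} = 8 + \left(Q^{2} Q + 3 c\right) = 8 + \left(Q^{3} + 3 c\right) = 8 + Q^{3} + 3 c$)
$E = - \frac{1}{10}$ ($E = \frac{1}{-10} = - \frac{1}{10} \approx -0.1$)
$g = -147$ ($g = 8 + \left(-5\right)^{3} + 3 \left(-10\right) = 8 - 125 - 30 = -147$)
$E g \left(-18\right) = \left(- \frac{1}{10}\right) \left(-147\right) \left(-18\right) = \frac{147}{10} \left(-18\right) = - \frac{1323}{5}$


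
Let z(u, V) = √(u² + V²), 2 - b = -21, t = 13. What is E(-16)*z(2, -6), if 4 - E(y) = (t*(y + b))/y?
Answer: 155*√10/8 ≈ 61.269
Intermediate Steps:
b = 23 (b = 2 - 1*(-21) = 2 + 21 = 23)
E(y) = 4 - (299 + 13*y)/y (E(y) = 4 - 13*(y + 23)/y = 4 - 13*(23 + y)/y = 4 - (299 + 13*y)/y)
z(u, V) = √(V² + u²)
E(-16)*z(2, -6) = (-9 - 299/(-16))*√((-6)² + 2²) = (-9 - 299*(-1/16))*√(36 + 4) = (-9 + 299/16)*√40 = 155*(2*√10)/16 = 155*√10/8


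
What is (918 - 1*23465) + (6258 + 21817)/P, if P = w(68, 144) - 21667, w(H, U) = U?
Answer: -485307156/21523 ≈ -22548.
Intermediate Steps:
P = -21523 (P = 144 - 21667 = -21523)
(918 - 1*23465) + (6258 + 21817)/P = (918 - 1*23465) + (6258 + 21817)/(-21523) = (918 - 23465) + 28075*(-1/21523) = -22547 - 28075/21523 = -485307156/21523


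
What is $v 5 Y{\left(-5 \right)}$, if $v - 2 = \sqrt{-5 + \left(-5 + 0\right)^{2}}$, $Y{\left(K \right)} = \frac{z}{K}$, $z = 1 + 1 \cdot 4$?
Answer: $-10 - 10 \sqrt{5} \approx -32.361$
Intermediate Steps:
$z = 5$ ($z = 1 + 4 = 5$)
$Y{\left(K \right)} = \frac{5}{K}$
$v = 2 + 2 \sqrt{5}$ ($v = 2 + \sqrt{-5 + \left(-5 + 0\right)^{2}} = 2 + \sqrt{-5 + \left(-5\right)^{2}} = 2 + \sqrt{-5 + 25} = 2 + \sqrt{20} = 2 + 2 \sqrt{5} \approx 6.4721$)
$v 5 Y{\left(-5 \right)} = \left(2 + 2 \sqrt{5}\right) 5 \frac{5}{-5} = \left(10 + 10 \sqrt{5}\right) 5 \left(- \frac{1}{5}\right) = \left(10 + 10 \sqrt{5}\right) \left(-1\right) = -10 - 10 \sqrt{5}$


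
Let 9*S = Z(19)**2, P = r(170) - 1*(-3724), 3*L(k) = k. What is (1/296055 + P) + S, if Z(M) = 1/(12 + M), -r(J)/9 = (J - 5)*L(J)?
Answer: -22881909138374/284508855 ≈ -80426.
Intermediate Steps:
L(k) = k/3
r(J) = -3*J*(-5 + J) (r(J) = -9*(J - 5)*J/3 = -9*(-5 + J)*J/3 = -3*J*(-5 + J))
P = -80426 (P = 3*170*(5 - 1*170) - 1*(-3724) = 3*170*(5 - 170) + 3724 = 3*170*(-165) + 3724 = -84150 + 3724 = -80426)
S = 1/8649 (S = (1/(12 + 19))**2/9 = (1/31)**2/9 = (1/9)*(1/961) = 1/8649 ≈ 0.00011562)
(1/296055 + P) + S = (1/296055 - 80426) + 1/8649 = -23810519429/296055 + 1/8649 = -22881909138374/284508855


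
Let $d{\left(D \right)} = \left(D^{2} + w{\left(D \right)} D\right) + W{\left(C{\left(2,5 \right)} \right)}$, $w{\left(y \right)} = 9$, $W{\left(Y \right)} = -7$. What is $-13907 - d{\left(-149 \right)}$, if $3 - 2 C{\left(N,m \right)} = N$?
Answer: $-34760$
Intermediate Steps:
$C{\left(N,m \right)} = \frac{3}{2} - \frac{N}{2}$
$d{\left(D \right)} = -7 + D^{2} + 9 D$ ($d{\left(D \right)} = \left(D^{2} + 9 D\right) - 7 = -7 + D^{2} + 9 D$)
$-13907 - d{\left(-149 \right)} = -13907 - \left(-7 + \left(-149\right)^{2} + 9 \left(-149\right)\right) = -13907 - \left(-7 + 22201 - 1341\right) = -13907 - 20853 = -34760$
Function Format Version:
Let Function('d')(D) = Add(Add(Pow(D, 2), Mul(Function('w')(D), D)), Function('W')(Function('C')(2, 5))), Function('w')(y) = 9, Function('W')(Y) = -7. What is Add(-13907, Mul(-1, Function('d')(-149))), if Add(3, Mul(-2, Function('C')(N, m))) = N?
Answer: -34760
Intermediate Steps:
Function('C')(N, m) = Add(Rational(3, 2), Mul(Rational(-1, 2), N))
Function('d')(D) = Add(-7, Pow(D, 2), Mul(9, D)) (Function('d')(D) = Add(Add(Pow(D, 2), Mul(9, D)), -7) = Add(-7, Pow(D, 2), Mul(9, D)))
Add(-13907, Mul(-1, Function('d')(-149))) = Add(-13907, Mul(-1, Add(-7, Pow(-149, 2), Mul(9, -149)))) = Add(-13907, Mul(-1, Add(-7, 22201, -1341))) = Add(-13907, Mul(-1, 20853)) = Add(-13907, -20853) = -34760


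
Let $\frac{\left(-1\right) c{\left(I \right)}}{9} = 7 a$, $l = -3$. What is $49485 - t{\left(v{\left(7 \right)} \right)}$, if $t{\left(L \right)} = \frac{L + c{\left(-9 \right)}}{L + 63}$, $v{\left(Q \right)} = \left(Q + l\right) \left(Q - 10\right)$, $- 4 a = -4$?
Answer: $\frac{841270}{17} \approx 49487.0$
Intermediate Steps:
$a = 1$ ($a = \left(- \frac{1}{4}\right) \left(-4\right) = 1$)
$c{\left(I \right)} = -63$ ($c{\left(I \right)} = - 9 \cdot 7 \cdot 1 = \left(-9\right) 7 = -63$)
$v{\left(Q \right)} = \left(-10 + Q\right) \left(-3 + Q\right)$ ($v{\left(Q \right)} = \left(Q - 3\right) \left(Q - 10\right) = \left(-3 + Q\right) \left(-10 + Q\right) = \left(-10 + Q\right) \left(-3 + Q\right)$)
$t{\left(L \right)} = \frac{-63 + L}{63 + L}$ ($t{\left(L \right)} = \frac{L - 63}{L + 63} = \frac{-63 + L}{63 + L}$)
$49485 - t{\left(v{\left(7 \right)} \right)} = 49485 - \frac{-63 + \left(30 + 7^{2} - 91\right)}{63 + \left(30 + 7^{2} - 91\right)} = 49485 - \frac{-63 + \left(30 + 49 - 91\right)}{63 + \left(30 + 49 - 91\right)} = 49485 - \frac{-63 - 12}{63 - 12} = 49485 - \frac{1}{51} \left(-75\right) = 49485 - - \frac{25}{17} = 49485 + \frac{25}{17} = \frac{841270}{17}$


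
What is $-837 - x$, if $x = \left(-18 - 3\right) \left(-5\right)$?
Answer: $-942$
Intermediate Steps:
$x = 105$ ($x = \left(-21\right) \left(-5\right) = 105$)
$-837 - x = -837 - 105 = -942$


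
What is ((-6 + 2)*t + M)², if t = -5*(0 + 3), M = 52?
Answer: 12544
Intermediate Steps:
t = -15 (t = -5*3 = -15)
((-6 + 2)*t + M)² = ((-6 + 2)*(-15) + 52)² = (-4*(-15) + 52)² = (60 + 52)² = 112² = 12544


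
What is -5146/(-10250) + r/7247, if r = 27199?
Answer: 158041406/37140875 ≈ 4.2552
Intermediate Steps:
-5146/(-10250) + r/7247 = -5146/(-10250) + 27199/7247 = -5146*(-1/10250) + 27199*(1/7247) = 2573/5125 + 27199/7247 = 158041406/37140875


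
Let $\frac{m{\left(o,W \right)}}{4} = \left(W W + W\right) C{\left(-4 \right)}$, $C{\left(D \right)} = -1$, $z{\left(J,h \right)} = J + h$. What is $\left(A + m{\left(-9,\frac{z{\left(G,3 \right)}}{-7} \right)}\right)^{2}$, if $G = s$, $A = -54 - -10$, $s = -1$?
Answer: $\frac{4477456}{2401} \approx 1864.8$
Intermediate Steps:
$A = -44$ ($A = -54 + 10 = -44$)
$G = -1$
$m{\left(o,W \right)} = - 4 W - 4 W^{2}$ ($m{\left(o,W \right)} = 4 \left(W W + W\right) \left(-1\right) = 4 \left(W^{2} + W\right) \left(-1\right) = 4 \left(W + W^{2}\right) \left(-1\right) = 4 \left(- W - W^{2}\right) = - 4 W - 4 W^{2}$)
$\left(A + m{\left(-9,\frac{z{\left(G,3 \right)}}{-7} \right)}\right)^{2} = \left(-44 - 4 \frac{-1 + 3}{-7} \left(1 + \frac{-1 + 3}{-7}\right)\right)^{2} = \left(-44 - 4 \cdot 2 \left(- \frac{1}{7}\right) \left(1 + 2 \left(- \frac{1}{7}\right)\right)\right)^{2} = \left(-44 - - \frac{8 \left(1 - \frac{2}{7}\right)}{7}\right)^{2} = \left(-44 - \left(- \frac{8}{7}\right) \frac{5}{7}\right)^{2} = \left(-44 + \frac{40}{49}\right)^{2} = \left(- \frac{2116}{49}\right)^{2} = \frac{4477456}{2401}$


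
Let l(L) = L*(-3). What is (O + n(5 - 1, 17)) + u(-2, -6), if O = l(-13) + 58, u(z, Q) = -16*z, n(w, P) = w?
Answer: 133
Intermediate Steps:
l(L) = -3*L
O = 97 (O = -3*(-13) + 58 = 39 + 58 = 97)
(O + n(5 - 1, 17)) + u(-2, -6) = (97 + (5 - 1)) - 16*(-2) = (97 + 4) + 32 = 101 + 32 = 133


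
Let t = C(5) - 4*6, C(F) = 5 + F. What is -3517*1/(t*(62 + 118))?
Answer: 3517/2520 ≈ 1.3956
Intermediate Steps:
t = -14 (t = (5 + 5) - 4*6 = 10 - 24 = -14)
-3517*1/(t*(62 + 118)) = -3517*(-1/(14*(62 + 118))) = -3517/(180*(-14)) = -3517/(-2520) = -3517*(-1/2520) = 3517/2520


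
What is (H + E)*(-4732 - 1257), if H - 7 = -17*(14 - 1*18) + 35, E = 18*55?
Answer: -6587900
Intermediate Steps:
E = 990
H = 110 (H = 7 + (-17*(14 - 1*18) + 35) = 7 + (-17*(14 - 18) + 35) = 7 + (-17*(-4) + 35) = 7 + (68 + 35) = 7 + 103 = 110)
(H + E)*(-4732 - 1257) = (110 + 990)*(-4732 - 1257) = 1100*(-5989) = -6587900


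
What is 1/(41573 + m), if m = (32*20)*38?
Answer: 1/65893 ≈ 1.5176e-5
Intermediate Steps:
m = 24320 (m = 640*38 = 24320)
1/(41573 + m) = 1/(41573 + 24320) = 1/65893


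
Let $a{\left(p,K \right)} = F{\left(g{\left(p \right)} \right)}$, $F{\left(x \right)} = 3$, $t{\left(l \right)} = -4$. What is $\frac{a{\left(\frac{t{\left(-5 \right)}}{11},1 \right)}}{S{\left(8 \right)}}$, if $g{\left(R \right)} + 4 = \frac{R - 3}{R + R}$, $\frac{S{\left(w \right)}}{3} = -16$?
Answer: $- \frac{1}{16} \approx -0.0625$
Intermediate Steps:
$S{\left(w \right)} = -48$ ($S{\left(w \right)} = 3 \left(-16\right) = -48$)
$g{\left(R \right)} = -4 + \frac{-3 + R}{2 R}$ ($g{\left(R \right)} = -4 + \frac{R - 3}{R + R} = -4 + \frac{-3 + R}{2 R}$)
$a{\left(p,K \right)} = 3$
$\frac{a{\left(\frac{t{\left(-5 \right)}}{11},1 \right)}}{S{\left(8 \right)}} = \frac{3}{-48} = 3 \left(- \frac{1}{48}\right) = - \frac{1}{16}$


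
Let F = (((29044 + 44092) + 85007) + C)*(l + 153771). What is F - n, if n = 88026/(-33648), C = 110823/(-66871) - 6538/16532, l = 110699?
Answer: 1581059166419665746413/37803096184 ≈ 4.1824e+10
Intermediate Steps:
C = -27674737/13481846 (C = 110823*(-1/66871) - 6538*1/16532 = -2703/1631 - 3269/8266 = -27674737/13481846 ≈ -2.0527)
n = -14671/5608 (n = 88026*(-1/33648) = -14671/5608 ≈ -2.6161)
F = 281929237931663635/6740923 (F = (((29044 + 44092) + 85007) - 27674737/13481846)*(110699 + 153771) = ((73136 + 85007) - 27674737/13481846)*264470 = (158143 - 27674737/13481846)*264470 = (2132031897241/13481846)*264470 = 281929237931663635/6740923 ≈ 4.1824e+10)
F - n = 281929237931663635/6740923 - 1*(-14671/5608) = 281929237931663635/6740923 + 14671/5608 = 1581059166419665746413/37803096184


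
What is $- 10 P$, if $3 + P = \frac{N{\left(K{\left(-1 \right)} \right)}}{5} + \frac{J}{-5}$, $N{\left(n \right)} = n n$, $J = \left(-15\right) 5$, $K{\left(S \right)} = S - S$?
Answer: $-120$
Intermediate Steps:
$K{\left(S \right)} = 0$
$J = -75$
$N{\left(n \right)} = n^{2}$
$P = 12$ ($P = -3 + \left(\frac{0^{2}}{5} - \frac{75}{-5}\right) = -3 + \left(0 \cdot \frac{1}{5} - -15\right) = -3 + \left(0 + 15\right) = -3 + 15 = 12$)
$- 10 P = \left(-10\right) 12 = -120$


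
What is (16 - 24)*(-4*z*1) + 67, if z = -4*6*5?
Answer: -3773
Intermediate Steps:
z = -120 (z = -24*5 = -120)
(16 - 24)*(-4*z*1) + 67 = (16 - 24)*(-4*(-120)*1) + 67 = -3840 + 67 = -3773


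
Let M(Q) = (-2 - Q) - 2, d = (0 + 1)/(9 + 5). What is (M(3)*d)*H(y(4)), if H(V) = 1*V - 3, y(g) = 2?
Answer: ½ ≈ 0.50000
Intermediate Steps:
d = 1/14 ≈ 0.071429
H(V) = -3 + V (H(V) = V - 3 = -3 + V)
M(Q) = -4 - Q
(M(3)*d)*H(y(4)) = ((-4 - 1*3)*(1/14))*(-3 + 2) = ((-4 - 3)*(1/14))*(-1) = -7*1/14*(-1) = -½*(-1) = ½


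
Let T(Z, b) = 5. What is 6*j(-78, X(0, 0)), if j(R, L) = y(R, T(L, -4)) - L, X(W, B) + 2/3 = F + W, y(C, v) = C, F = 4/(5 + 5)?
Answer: -2332/5 ≈ -466.40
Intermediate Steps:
F = ⅖ (F = 4/10 = 4*(⅒) = ⅖ ≈ 0.40000)
X(W, B) = -4/15 + W (X(W, B) = -⅔ + (⅖ + W) = -4/15 + W)
j(R, L) = R - L
6*j(-78, X(0, 0)) = 6*(-78 - (-4/15 + 0)) = 6*(-78 - 1*(-4/15)) = 6*(-78 + 4/15) = 6*(-1166/15) = -2332/5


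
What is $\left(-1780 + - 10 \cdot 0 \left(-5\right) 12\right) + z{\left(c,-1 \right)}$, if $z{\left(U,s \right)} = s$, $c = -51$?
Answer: $-1781$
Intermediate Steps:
$\left(-1780 + - 10 \cdot 0 \left(-5\right) 12\right) + z{\left(c,-1 \right)} = \left(-1780 + - 10 \cdot 0 \left(-5\right) 12\right) - 1 = \left(-1780 + \left(-10\right) 0 \cdot 12\right) - 1 = \left(-1780 + 0 \cdot 12\right) - 1 = \left(-1780 + 0\right) - 1 = -1780 - 1 = -1781$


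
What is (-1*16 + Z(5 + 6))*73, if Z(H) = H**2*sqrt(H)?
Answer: -1168 + 8833*sqrt(11) ≈ 28128.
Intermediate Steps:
Z(H) = H**(5/2)
(-1*16 + Z(5 + 6))*73 = (-1*16 + (5 + 6)**(5/2))*73 = (-16 + 11**(5/2))*73 = (-16 + 121*sqrt(11))*73 = -1168 + 8833*sqrt(11)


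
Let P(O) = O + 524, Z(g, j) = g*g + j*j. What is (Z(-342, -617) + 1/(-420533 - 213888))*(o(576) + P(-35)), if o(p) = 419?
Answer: 286675134632096/634421 ≈ 4.5187e+8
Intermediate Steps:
Z(g, j) = g² + j²
P(O) = 524 + O
(Z(-342, -617) + 1/(-420533 - 213888))*(o(576) + P(-35)) = (((-342)² + (-617)²) + 1/(-420533 - 213888))*(419 + (524 - 35)) = ((116964 + 380689) + 1/(-634421))*(419 + 489) = (497653 - 1/634421)*908 = (315721513912/634421)*908 = 286675134632096/634421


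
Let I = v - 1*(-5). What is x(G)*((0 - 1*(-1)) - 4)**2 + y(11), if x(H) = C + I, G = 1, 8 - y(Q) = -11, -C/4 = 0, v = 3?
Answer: 91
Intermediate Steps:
C = 0 (C = -4*0 = 0)
I = 8 (I = 3 - 1*(-5) = 3 + 5 = 8)
y(Q) = 19 (y(Q) = 8 - 1*(-11) = 8 + 11 = 19)
x(H) = 8 (x(H) = 0 + 8 = 8)
x(G)*((0 - 1*(-1)) - 4)**2 + y(11) = 8*((0 - 1*(-1)) - 4)**2 + 19 = 8*((0 + 1) - 4)**2 + 19 = 8*(1 - 4)**2 + 19 = 8*(-3)**2 + 19 = 8*9 + 19 = 72 + 19 = 91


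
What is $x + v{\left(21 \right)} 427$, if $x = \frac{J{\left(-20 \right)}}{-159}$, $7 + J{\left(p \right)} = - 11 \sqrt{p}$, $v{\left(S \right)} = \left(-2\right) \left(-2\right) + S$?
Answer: $\frac{1697332}{159} + \frac{22 i \sqrt{5}}{159} \approx 10675.0 + 0.30939 i$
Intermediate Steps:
$v{\left(S \right)} = 4 + S$
$J{\left(p \right)} = -7 - 11 \sqrt{p}$
$x = \frac{7}{159} + \frac{22 i \sqrt{5}}{159}$ ($x = \frac{-7 - 11 \sqrt{-20}}{-159} = \left(-7 - 11 \cdot 2 i \sqrt{5}\right) \left(- \frac{1}{159}\right) = \left(-7 - 22 i \sqrt{5}\right) \left(- \frac{1}{159}\right) = \frac{7}{159} + \frac{22 i \sqrt{5}}{159} \approx 0.044025 + 0.30939 i$)
$x + v{\left(21 \right)} 427 = \left(\frac{7}{159} + \frac{22 i \sqrt{5}}{159}\right) + \left(4 + 21\right) 427 = \left(\frac{7}{159} + \frac{22 i \sqrt{5}}{159}\right) + 25 \cdot 427 = \left(\frac{7}{159} + \frac{22 i \sqrt{5}}{159}\right) + 10675 = \frac{1697332}{159} + \frac{22 i \sqrt{5}}{159}$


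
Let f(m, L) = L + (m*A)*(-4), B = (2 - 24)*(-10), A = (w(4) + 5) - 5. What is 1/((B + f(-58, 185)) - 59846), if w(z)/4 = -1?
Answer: -1/60369 ≈ -1.6565e-5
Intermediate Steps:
w(z) = -4 (w(z) = 4*(-1) = -4)
A = -4 (A = (-4 + 5) - 5 = 1 - 5 = -4)
B = 220 (B = -22*(-10) = 220)
f(m, L) = L + 16*m (f(m, L) = L + (m*(-4))*(-4) = L - 4*m*(-4) = L + 16*m)
1/((B + f(-58, 185)) - 59846) = 1/((220 + (185 + 16*(-58))) - 59846) = 1/((220 + (185 - 928)) - 59846) = 1/((220 - 743) - 59846) = 1/(-523 - 59846) = 1/(-60369) = -1/60369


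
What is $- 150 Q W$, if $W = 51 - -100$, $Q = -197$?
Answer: $4462050$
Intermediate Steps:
$W = 151$ ($W = 51 + 100 = 151$)
$- 150 Q W = \left(-150\right) \left(-197\right) 151 = 29550 \cdot 151 = 4462050$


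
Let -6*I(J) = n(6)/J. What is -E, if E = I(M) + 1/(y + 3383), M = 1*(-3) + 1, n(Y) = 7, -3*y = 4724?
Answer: -38011/65100 ≈ -0.58389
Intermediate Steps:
y = -4724/3 (y = -⅓*4724 = -4724/3 ≈ -1574.7)
M = -2 (M = -3 + 1 = -2)
I(J) = -7/(6*J)
E = 38011/65100 (E = -7/6/(-2) + 1/(-4724/3 + 3383) = -7/6*(-½) + 1/(5425/3) = 7/12 + 3/5425 = 38011/65100 ≈ 0.58389)
-E = -1*38011/65100 = -38011/65100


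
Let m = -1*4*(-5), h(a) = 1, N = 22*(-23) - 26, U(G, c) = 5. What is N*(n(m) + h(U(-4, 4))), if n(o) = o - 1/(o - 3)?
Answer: -189392/17 ≈ -11141.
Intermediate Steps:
N = -532 (N = -506 - 26 = -532)
m = 20 (m = -4*(-5) = 20)
n(o) = o - 1/(-3 + o)
N*(n(m) + h(U(-4, 4))) = -532*((-1 + 20² - 3*20)/(-3 + 20) + 1) = -532*((-1 + 400 - 60)/17 + 1) = -532*((1/17)*339 + 1) = -532*(339/17 + 1) = -532*356/17 = -189392/17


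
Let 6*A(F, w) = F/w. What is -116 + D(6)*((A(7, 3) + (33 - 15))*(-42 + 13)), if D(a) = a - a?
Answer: -116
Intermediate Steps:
D(a) = 0
A(F, w) = F/(6*w) (A(F, w) = (F/w)/6 = F/(6*w))
-116 + D(6)*((A(7, 3) + (33 - 15))*(-42 + 13)) = -116 + 0*(((⅙)*7/3 + (33 - 15))*(-42 + 13)) = -116 + 0*(((⅙)*7*(⅓) + 18)*(-29)) = -116 + 0*((7/18 + 18)*(-29)) = -116 + 0*((331/18)*(-29)) = -116 + 0*(-9599/18) = -116 + 0 = -116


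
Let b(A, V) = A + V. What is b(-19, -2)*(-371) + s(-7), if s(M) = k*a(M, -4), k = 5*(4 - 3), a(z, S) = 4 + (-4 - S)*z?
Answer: 7811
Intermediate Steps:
a(z, S) = 4 + z*(-4 - S)
k = 5 (k = 5*1 = 5)
s(M) = 20 (s(M) = 5*(4 - 4*M - 1*(-4)*M) = 5*(4 - 4*M + 4*M) = 5*4 = 20)
b(-19, -2)*(-371) + s(-7) = (-19 - 2)*(-371) + 20 = -21*(-371) + 20 = 7791 + 20 = 7811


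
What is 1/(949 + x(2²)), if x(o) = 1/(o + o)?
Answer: 8/7593 ≈ 0.0010536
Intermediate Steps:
x(o) = 1/(2*o)
1/(949 + x(2²)) = 1/(949 + 1/(2*(2²))) = 1/(949 + (½)/4) = 1/(949 + (½)*(¼)) = 1/(949 + ⅛) = 1/(7593/8) = 8/7593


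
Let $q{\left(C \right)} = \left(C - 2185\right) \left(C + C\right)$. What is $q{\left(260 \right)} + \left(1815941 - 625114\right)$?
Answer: $189827$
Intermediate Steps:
$q{\left(C \right)} = 2 C \left(-2185 + C\right)$ ($q{\left(C \right)} = \left(-2185 + C\right) 2 C = 2 C \left(-2185 + C\right)$)
$q{\left(260 \right)} + \left(1815941 - 625114\right) = 2 \cdot 260 \left(-2185 + 260\right) + \left(1815941 - 625114\right) = 2 \cdot 260 \left(-1925\right) + \left(1815941 - 625114\right) = -1001000 + 1190827 = 189827$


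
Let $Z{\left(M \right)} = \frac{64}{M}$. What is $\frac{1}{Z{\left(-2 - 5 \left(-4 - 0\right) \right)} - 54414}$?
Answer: $- \frac{9}{489694} \approx -1.8379 \cdot 10^{-5}$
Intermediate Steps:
$\frac{1}{Z{\left(-2 - 5 \left(-4 - 0\right) \right)} - 54414} = \frac{1}{\frac{64}{-2 - 5 \left(-4 - 0\right)} - 54414} = \frac{1}{\frac{64}{-2 - 5 \left(-4 + 0\right)} - 54414} = \frac{1}{\frac{64}{-2 - -20} - 54414} = \frac{1}{\frac{64}{-2 + 20} - 54414} = \frac{1}{\frac{64}{18} - 54414} = \frac{1}{64 \cdot \frac{1}{18} - 54414} = \frac{1}{\frac{32}{9} - 54414} = \frac{1}{- \frac{489694}{9}} = - \frac{9}{489694}$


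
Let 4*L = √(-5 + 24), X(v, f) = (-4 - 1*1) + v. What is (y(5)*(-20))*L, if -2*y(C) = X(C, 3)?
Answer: 0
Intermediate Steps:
X(v, f) = -5 + v (X(v, f) = (-4 - 1) + v = -5 + v)
L = √19/4 (L = √(-5 + 24)/4 = √19/4 ≈ 1.0897)
y(C) = 5/2 - C/2 (y(C) = -(-5 + C)/2 = 5/2 - C/2)
(y(5)*(-20))*L = ((5/2 - ½*5)*(-20))*(√19/4) = ((5/2 - 5/2)*(-20))*(√19/4) = (0*(-20))*(√19/4) = 0*(√19/4) = 0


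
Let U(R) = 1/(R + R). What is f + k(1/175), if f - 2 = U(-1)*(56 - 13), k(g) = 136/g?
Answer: 47561/2 ≈ 23781.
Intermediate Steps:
U(R) = 1/(2*R)
f = -39/2 (f = 2 + ((1/2)/(-1))*(56 - 13) = 2 + ((1/2)*(-1))*43 = 2 - 1/2*43 = 2 - 43/2 = -39/2 ≈ -19.500)
f + k(1/175) = -39/2 + 136/(1/175) = -39/2 + 136*175 = -39/2 + 23800 = 47561/2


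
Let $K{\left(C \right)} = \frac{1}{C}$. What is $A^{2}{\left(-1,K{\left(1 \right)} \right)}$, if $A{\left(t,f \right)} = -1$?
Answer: $1$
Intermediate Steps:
$A^{2}{\left(-1,K{\left(1 \right)} \right)} = \left(-1\right)^{2} = 1$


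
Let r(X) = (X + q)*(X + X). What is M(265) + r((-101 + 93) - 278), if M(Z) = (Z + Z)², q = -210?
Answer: 564612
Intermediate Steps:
M(Z) = 4*Z² (M(Z) = (2*Z)² = 4*Z²)
r(X) = 2*X*(-210 + X) (r(X) = (X - 210)*(X + X) = (-210 + X)*(2*X) = 2*X*(-210 + X))
M(265) + r((-101 + 93) - 278) = 4*265² + 2*((-101 + 93) - 278)*(-210 + ((-101 + 93) - 278)) = 4*70225 + 2*(-8 - 278)*(-210 + (-8 - 278)) = 280900 + 2*(-286)*(-210 - 286) = 280900 + 2*(-286)*(-496) = 280900 + 283712 = 564612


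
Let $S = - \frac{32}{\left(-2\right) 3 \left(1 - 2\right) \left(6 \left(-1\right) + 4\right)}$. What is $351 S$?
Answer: $936$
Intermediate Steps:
$S = \frac{8}{3}$ ($S = - \frac{32}{\left(-2\right) 3 \left(- (-6 + 4)\right)} = - \frac{32}{\left(-2\right) 3 \left(\left(-1\right) \left(-2\right)\right)} = - \frac{32}{\left(-2\right) 3 \cdot 2} = - \frac{32}{\left(-2\right) 6} = - \frac{32}{-12} = \left(-32\right) \left(- \frac{1}{12}\right) = \frac{8}{3} \approx 2.6667$)
$351 S = 351 \cdot \frac{8}{3} = 936$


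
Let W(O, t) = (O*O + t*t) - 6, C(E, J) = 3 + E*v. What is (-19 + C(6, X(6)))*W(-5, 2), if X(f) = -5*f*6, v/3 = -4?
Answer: -2024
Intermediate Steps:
v = -12 (v = 3*(-4) = -12)
X(f) = -30*f
C(E, J) = 3 - 12*E (C(E, J) = 3 + E*(-12) = 3 - 12*E)
W(O, t) = -6 + O**2 + t**2 (W(O, t) = (O**2 + t**2) - 6 = -6 + O**2 + t**2)
(-19 + C(6, X(6)))*W(-5, 2) = (-19 + (3 - 12*6))*(-6 + (-5)**2 + 2**2) = (-19 + (3 - 72))*(-6 + 25 + 4) = (-19 - 69)*23 = -88*23 = -2024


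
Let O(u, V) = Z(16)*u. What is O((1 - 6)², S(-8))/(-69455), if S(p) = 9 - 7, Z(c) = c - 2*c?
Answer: 80/13891 ≈ 0.0057591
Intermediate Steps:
Z(c) = -c
S(p) = 2
O(u, V) = -16*u (O(u, V) = (-1*16)*u = -16*u)
O((1 - 6)², S(-8))/(-69455) = -16*(1 - 6)²/(-69455) = -16*(-5)²*(-1/69455) = -16*25*(-1/69455) = -400*(-1/69455) = 80/13891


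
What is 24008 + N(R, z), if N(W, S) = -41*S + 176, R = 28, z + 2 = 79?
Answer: 21027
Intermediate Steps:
z = 77 (z = -2 + 79 = 77)
N(W, S) = 176 - 41*S
24008 + N(R, z) = 24008 + (176 - 41*77) = 24008 + (176 - 3157) = 24008 - 2981 = 21027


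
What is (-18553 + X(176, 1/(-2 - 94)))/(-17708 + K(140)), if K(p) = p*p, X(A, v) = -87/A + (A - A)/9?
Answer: -3265415/332992 ≈ -9.8063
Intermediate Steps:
X(A, v) = -87/A (X(A, v) = -87/A + 0*(⅑) = -87/A + 0 = -87/A)
K(p) = p²
(-18553 + X(176, 1/(-2 - 94)))/(-17708 + K(140)) = (-18553 - 87/176)/(-17708 + 140²) = (-18553 - 87*1/176)/(-17708 + 19600) = (-18553 - 87/176)/1892 = -3265415/176*1/1892 = -3265415/332992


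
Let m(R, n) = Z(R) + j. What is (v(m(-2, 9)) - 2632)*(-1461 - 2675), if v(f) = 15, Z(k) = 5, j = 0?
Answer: 10823912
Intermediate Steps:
m(R, n) = 5 (m(R, n) = 5 + 0 = 5)
(v(m(-2, 9)) - 2632)*(-1461 - 2675) = (15 - 2632)*(-1461 - 2675) = -2617*(-4136) = 10823912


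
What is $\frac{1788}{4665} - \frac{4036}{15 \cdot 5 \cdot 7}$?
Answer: $- \frac{1192616}{163275} \approx -7.3043$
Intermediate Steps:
$\frac{1788}{4665} - \frac{4036}{15 \cdot 5 \cdot 7} = 1788 \cdot \frac{1}{4665} - \frac{4036}{75 \cdot 7} = \frac{596}{1555} - \frac{4036}{525} = - \frac{1192616}{163275}$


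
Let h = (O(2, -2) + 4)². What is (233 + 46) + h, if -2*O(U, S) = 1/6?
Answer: 42385/144 ≈ 294.34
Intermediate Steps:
O(U, S) = -1/12 (O(U, S) = -1/(2*6) = -½*⅙ = -1/12)
h = 2209/144 (h = (-1/12 + 4)² = (47/12)² = 2209/144 ≈ 15.340)
(233 + 46) + h = (233 + 46) + 2209/144 = 279 + 2209/144 = 42385/144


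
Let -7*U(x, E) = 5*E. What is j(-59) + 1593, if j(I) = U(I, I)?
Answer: 11446/7 ≈ 1635.1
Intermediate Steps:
U(x, E) = -5*E/7
j(I) = -5*I/7
j(-59) + 1593 = -5/7*(-59) + 1593 = 295/7 + 1593 = 11446/7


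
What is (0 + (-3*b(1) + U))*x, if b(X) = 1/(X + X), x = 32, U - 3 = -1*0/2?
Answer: 48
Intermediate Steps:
U = 3 (U = 3 - 1*0/2 = 3 + 0*(1/2) = 3 + 0 = 3)
b(X) = 1/(2*X)
(0 + (-3*b(1) + U))*x = (0 + (-3/(2*1) + 3))*32 = (0 + (-3/2 + 3))*32 = (0 + 3/2)*32 = (3/2)*32 = 48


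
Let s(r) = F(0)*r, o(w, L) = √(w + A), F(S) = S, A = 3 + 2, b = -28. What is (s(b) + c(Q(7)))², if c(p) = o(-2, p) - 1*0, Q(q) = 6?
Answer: 3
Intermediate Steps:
A = 5
o(w, L) = √(5 + w) (o(w, L) = √(w + 5) = √(5 + w))
c(p) = √3 (c(p) = √(5 - 2) - 1*0 = √3 + 0 = √3)
s(r) = 0 (s(r) = 0*r = 0)
(s(b) + c(Q(7)))² = (0 + √3)² = (√3)² = 3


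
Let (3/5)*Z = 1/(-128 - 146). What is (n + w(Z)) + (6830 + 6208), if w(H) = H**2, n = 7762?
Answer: 14054227225/675684 ≈ 20800.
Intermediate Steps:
Z = -5/822 (Z = 5/(3*(-128 - 146)) = (5/3)/(-274) = (5/3)*(-1/274) = -5/822 ≈ -0.0060827)
(n + w(Z)) + (6830 + 6208) = (7762 + (-5/822)**2) + (6830 + 6208) = (7762 + 25/675684) + 13038 = 5244659233/675684 + 13038 = 14054227225/675684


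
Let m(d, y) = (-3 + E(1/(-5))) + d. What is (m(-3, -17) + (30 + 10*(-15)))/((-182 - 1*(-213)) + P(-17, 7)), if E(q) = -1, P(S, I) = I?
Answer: -127/38 ≈ -3.3421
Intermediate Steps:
m(d, y) = -4 + d (m(d, y) = (-3 - 1) + d = -4 + d)
(m(-3, -17) + (30 + 10*(-15)))/((-182 - 1*(-213)) + P(-17, 7)) = ((-4 - 3) + (30 + 10*(-15)))/((-182 - 1*(-213)) + 7) = (-7 + (30 - 150))/((-182 + 213) + 7) = (-7 - 120)/(31 + 7) = -127/38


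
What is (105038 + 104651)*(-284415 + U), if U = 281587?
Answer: -593000492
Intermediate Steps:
(105038 + 104651)*(-284415 + U) = (105038 + 104651)*(-284415 + 281587) = 209689*(-2828) = -593000492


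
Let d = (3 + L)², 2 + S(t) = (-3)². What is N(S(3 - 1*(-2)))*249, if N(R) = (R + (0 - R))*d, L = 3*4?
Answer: 0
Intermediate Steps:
L = 12
S(t) = 7 (S(t) = -2 + (-3)² = -2 + 9 = 7)
d = 225 (d = (3 + 12)² = 15² = 225)
N(R) = 0 (N(R) = (R + (0 - R))*225 = (R - R)*225 = 0*225 = 0)
N(S(3 - 1*(-2)))*249 = 0*249 = 0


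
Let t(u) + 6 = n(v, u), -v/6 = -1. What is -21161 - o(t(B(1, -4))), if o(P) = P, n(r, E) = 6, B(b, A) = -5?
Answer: -21161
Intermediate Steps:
v = 6 (v = -6*(-1) = 6)
t(u) = 0 (t(u) = -6 + 6 = 0)
-21161 - o(t(B(1, -4))) = -21161 - 1*0 = -21161 + 0 = -21161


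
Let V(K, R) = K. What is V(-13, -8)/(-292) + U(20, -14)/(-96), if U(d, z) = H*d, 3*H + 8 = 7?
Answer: 599/5256 ≈ 0.11397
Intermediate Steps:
H = -⅓ (H = -8/3 + (⅓)*7 = -8/3 + 7/3 = -⅓ ≈ -0.33333)
U(d, z) = -d/3
V(-13, -8)/(-292) + U(20, -14)/(-96) = -13/(-292) - ⅓*20/(-96) = -13*(-1/292) - 20/3*(-1/96) = 13/292 + 5/72 = 599/5256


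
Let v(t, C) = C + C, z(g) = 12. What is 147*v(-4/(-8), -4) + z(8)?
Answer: -1164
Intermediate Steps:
v(t, C) = 2*C
147*v(-4/(-8), -4) + z(8) = 147*(2*(-4)) + 12 = 147*(-8) + 12 = -1176 + 12 = -1164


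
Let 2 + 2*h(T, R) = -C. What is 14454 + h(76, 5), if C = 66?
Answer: 14420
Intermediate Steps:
h(T, R) = -34 (h(T, R) = -1 + (-1*66)/2 = -1 + (½)*(-66) = -1 - 33 = -34)
14454 + h(76, 5) = 14454 - 34 = 14420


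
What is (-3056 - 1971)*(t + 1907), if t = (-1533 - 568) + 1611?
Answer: -7123259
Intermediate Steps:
t = -490 (t = -2101 + 1611 = -490)
(-3056 - 1971)*(t + 1907) = (-3056 - 1971)*(-490 + 1907) = -5027*1417 = -7123259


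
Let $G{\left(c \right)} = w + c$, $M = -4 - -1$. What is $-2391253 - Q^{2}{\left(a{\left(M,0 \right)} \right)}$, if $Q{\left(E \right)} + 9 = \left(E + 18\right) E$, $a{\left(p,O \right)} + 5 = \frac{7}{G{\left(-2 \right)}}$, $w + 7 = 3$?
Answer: $- \frac{3107772289}{1296} \approx -2.398 \cdot 10^{6}$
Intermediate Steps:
$w = -4$ ($w = -7 + 3 = -4$)
$M = -3$ ($M = -4 + 1 = -3$)
$G{\left(c \right)} = -4 + c$
$a{\left(p,O \right)} = - \frac{37}{6}$ ($a{\left(p,O \right)} = -5 + \frac{7}{-4 - 2} = -5 + \frac{7}{-6} = -5 + 7 \left(- \frac{1}{6}\right) = -5 - \frac{7}{6} = - \frac{37}{6}$)
$Q{\left(E \right)} = -9 + E \left(18 + E\right)$ ($Q{\left(E \right)} = -9 + \left(E + 18\right) E = -9 + \left(18 + E\right) E = -9 + E \left(18 + E\right)$)
$-2391253 - Q^{2}{\left(a{\left(M,0 \right)} \right)} = -2391253 - \left(-9 + \left(- \frac{37}{6}\right)^{2} + 18 \left(- \frac{37}{6}\right)\right)^{2} = -2391253 - \left(-9 + \frac{1369}{36} - 111\right)^{2} = -2391253 - \left(- \frac{2951}{36}\right)^{2} = -2391253 - \frac{8708401}{1296} = - \frac{3107772289}{1296}$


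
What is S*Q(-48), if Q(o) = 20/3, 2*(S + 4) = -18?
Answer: -260/3 ≈ -86.667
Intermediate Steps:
S = -13 (S = -4 + (½)*(-18) = -4 - 9 = -13)
Q(o) = 20/3 (Q(o) = 20*(⅓) = 20/3)
S*Q(-48) = -13*20/3 = -260/3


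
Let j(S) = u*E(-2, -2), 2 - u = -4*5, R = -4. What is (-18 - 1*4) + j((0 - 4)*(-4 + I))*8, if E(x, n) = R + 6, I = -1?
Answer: 330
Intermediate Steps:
E(x, n) = 2 (E(x, n) = -4 + 6 = 2)
u = 22 (u = 2 - (-4)*5 = 2 - 1*(-20) = 2 + 20 = 22)
j(S) = 44 (j(S) = 22*2 = 44)
(-18 - 1*4) + j((0 - 4)*(-4 + I))*8 = (-18 - 1*4) + 44*8 = (-18 - 4) + 352 = -22 + 352 = 330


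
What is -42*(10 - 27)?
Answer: 714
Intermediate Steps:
-42*(10 - 27) = -42*(-17) = 714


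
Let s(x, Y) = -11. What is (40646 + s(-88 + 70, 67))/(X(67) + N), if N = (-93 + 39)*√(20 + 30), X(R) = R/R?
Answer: -40635/145799 - 10971450*√2/145799 ≈ -106.70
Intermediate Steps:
X(R) = 1
N = -270*√2 ≈ -381.84
(40646 + s(-88 + 70, 67))/(X(67) + N) = (40646 - 11)/(1 - 270*√2) = 40635/(1 - 270*√2)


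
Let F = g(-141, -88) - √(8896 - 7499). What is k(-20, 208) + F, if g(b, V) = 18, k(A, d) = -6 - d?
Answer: -196 - √1397 ≈ -233.38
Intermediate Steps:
F = 18 - √1397 (F = 18 - √(8896 - 7499) = 18 - √1397 ≈ -19.376)
k(-20, 208) + F = (-6 - 1*208) + (18 - √1397) = (-6 - 208) + (18 - √1397) = -214 + (18 - √1397) = -196 - √1397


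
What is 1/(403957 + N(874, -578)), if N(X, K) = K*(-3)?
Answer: 1/405691 ≈ 2.4649e-6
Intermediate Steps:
N(X, K) = -3*K
1/(403957 + N(874, -578)) = 1/(403957 - 3*(-578)) = 1/(403957 + 1734) = 1/405691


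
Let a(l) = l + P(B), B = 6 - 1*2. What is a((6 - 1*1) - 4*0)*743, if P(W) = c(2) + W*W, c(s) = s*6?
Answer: 24519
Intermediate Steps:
c(s) = 6*s
B = 4 (B = 6 - 2 = 4)
P(W) = 12 + W**2 (P(W) = 6*2 + W*W = 12 + W**2)
a(l) = 28 + l (a(l) = l + (12 + 4**2) = l + (12 + 16) = l + 28 = 28 + l)
a((6 - 1*1) - 4*0)*743 = (28 + ((6 - 1*1) - 4*0))*743 = (28 + ((6 - 1) + 0))*743 = (28 + (5 + 0))*743 = (28 + 5)*743 = 33*743 = 24519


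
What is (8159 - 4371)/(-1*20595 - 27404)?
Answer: -3788/47999 ≈ -0.078918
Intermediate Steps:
(8159 - 4371)/(-1*20595 - 27404) = 3788/(-20595 - 27404) = 3788/(-47999) = 3788*(-1/47999) = -3788/47999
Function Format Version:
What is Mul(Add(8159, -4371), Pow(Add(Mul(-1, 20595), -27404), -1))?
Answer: Rational(-3788, 47999) ≈ -0.078918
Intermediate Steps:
Mul(Add(8159, -4371), Pow(Add(Mul(-1, 20595), -27404), -1)) = Mul(3788, Pow(Add(-20595, -27404), -1)) = Mul(3788, Pow(-47999, -1)) = Mul(3788, Rational(-1, 47999)) = Rational(-3788, 47999)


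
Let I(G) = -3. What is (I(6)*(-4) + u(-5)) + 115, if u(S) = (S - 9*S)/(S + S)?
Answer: 123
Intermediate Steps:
u(S) = -4 (u(S) = (-8*S)/((2*S)) = (-8*S)*(1/(2*S)) = -4)
(I(6)*(-4) + u(-5)) + 115 = (-3*(-4) - 4) + 115 = (12 - 4) + 115 = 8 + 115 = 123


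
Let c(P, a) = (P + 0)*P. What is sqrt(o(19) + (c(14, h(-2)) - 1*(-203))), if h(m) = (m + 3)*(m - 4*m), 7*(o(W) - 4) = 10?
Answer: sqrt(19817)/7 ≈ 20.110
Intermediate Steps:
o(W) = 38/7 (o(W) = 4 + (1/7)*10 = 4 + 10/7 = 38/7)
h(m) = -3*m*(3 + m) (h(m) = (3 + m)*(-3*m) = -3*m*(3 + m))
c(P, a) = P**2 (c(P, a) = P*P = P**2)
sqrt(o(19) + (c(14, h(-2)) - 1*(-203))) = sqrt(38/7 + (14**2 - 1*(-203))) = sqrt(38/7 + (196 + 203)) = sqrt(38/7 + 399) = sqrt(2831/7) = sqrt(19817)/7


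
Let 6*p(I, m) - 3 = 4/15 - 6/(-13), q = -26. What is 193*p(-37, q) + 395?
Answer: 602461/1170 ≈ 514.92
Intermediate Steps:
p(I, m) = 727/1170 (p(I, m) = 1/2 + (4/15 - 6/(-13))/6 = 1/2 + (4*(1/15) - 6*(-1/13))/6 = 1/2 + (4/15 + 6/13)/6 = 1/2 + (1/6)*(142/195) = 1/2 + 71/585 = 727/1170)
193*p(-37, q) + 395 = 193*(727/1170) + 395 = 140311/1170 + 395 = 602461/1170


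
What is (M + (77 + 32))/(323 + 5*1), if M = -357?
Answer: -31/41 ≈ -0.75610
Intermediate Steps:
(M + (77 + 32))/(323 + 5*1) = (-357 + (77 + 32))/(323 + 5*1) = (-357 + 109)/(323 + 5) = -248/328 = -248*1/328 = -31/41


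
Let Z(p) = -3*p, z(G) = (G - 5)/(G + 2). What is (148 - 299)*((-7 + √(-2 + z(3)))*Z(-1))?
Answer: 3171 - 906*I*√15/5 ≈ 3171.0 - 701.78*I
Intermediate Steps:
z(G) = (-5 + G)/(2 + G)
(148 - 299)*((-7 + √(-2 + z(3)))*Z(-1)) = (148 - 299)*((-7 + √(-2 + (-5 + 3)/(2 + 3)))*(-3*(-1))) = -151*(-7 + √(-2 - 2/5))*3 = -151*(-7 + √(-2 + (⅕)*(-2)))*3 = -151*(-7 + √(-2 - ⅖))*3 = -151*(-7 + √(-12/5))*3 = -151*(-7 + 2*I*√15/5)*3 = -151*(-21 + 6*I*√15/5) = 3171 - 906*I*√15/5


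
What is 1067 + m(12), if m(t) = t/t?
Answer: 1068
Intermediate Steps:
m(t) = 1
1067 + m(12) = 1067 + 1 = 1068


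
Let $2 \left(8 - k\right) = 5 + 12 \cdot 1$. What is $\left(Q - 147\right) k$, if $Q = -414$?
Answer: $\frac{561}{2} \approx 280.5$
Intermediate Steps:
$k = - \frac{1}{2}$ ($k = 8 - \frac{5 + 12 \cdot 1}{2} = 8 - \frac{5 + 12}{2} = 8 - \frac{17}{2} = - \frac{1}{2} \approx -0.5$)
$\left(Q - 147\right) k = \left(-414 - 147\right) \left(- \frac{1}{2}\right) = \left(-561\right) \left(- \frac{1}{2}\right) = \frac{561}{2}$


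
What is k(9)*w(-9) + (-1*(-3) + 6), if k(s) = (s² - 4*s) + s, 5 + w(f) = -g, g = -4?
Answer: -45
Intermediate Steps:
w(f) = -1 (w(f) = -5 - 1*(-4) = -5 + 4 = -1)
k(s) = s² - 3*s
k(9)*w(-9) + (-1*(-3) + 6) = (9*(-3 + 9))*(-1) + (-1*(-3) + 6) = (9*6)*(-1) + (3 + 6) = 54*(-1) + 9 = -54 + 9 = -45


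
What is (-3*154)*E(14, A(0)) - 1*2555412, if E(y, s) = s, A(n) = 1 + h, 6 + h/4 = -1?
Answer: -2542938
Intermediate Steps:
h = -28 (h = -24 + 4*(-1) = -24 - 4 = -28)
A(n) = -27 (A(n) = 1 - 28 = -27)
(-3*154)*E(14, A(0)) - 1*2555412 = -3*154*(-27) - 1*2555412 = -462*(-27) - 2555412 = 12474 - 2555412 = -2542938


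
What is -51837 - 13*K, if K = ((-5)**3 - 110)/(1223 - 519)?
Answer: -36490193/704 ≈ -51833.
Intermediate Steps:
K = -235/704 (K = (-125 - 110)/704 = -235*1/704 = -235/704 ≈ -0.33381)
-51837 - 13*K = -51837 - 13*(-235)/704 = -51837 - 1*(-3055/704) = -51837 + 3055/704 = -36490193/704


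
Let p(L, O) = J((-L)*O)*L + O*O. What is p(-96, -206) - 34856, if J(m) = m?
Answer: 1906076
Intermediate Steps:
p(L, O) = O² - O*L² (p(L, O) = ((-L)*O)*L + O*O = (-L*O)*L + O² = -O*L² + O² = O² - O*L²)
p(-96, -206) - 34856 = -206*(-206 - 1*(-96)²) - 34856 = -206*(-206 - 1*9216) - 34856 = -206*(-206 - 9216) - 34856 = -206*(-9422) - 34856 = 1940932 - 34856 = 1906076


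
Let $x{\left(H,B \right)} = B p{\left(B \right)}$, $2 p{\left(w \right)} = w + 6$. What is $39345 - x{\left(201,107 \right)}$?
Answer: $\frac{66599}{2} \approx 33300.0$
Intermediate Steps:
$p{\left(w \right)} = 3 + \frac{w}{2}$ ($p{\left(w \right)} = \frac{w + 6}{2} = \frac{6 + w}{2} = 3 + \frac{w}{2}$)
$x{\left(H,B \right)} = B \left(3 + \frac{B}{2}\right)$
$39345 - x{\left(201,107 \right)} = 39345 - \frac{1}{2} \cdot 107 \left(6 + 107\right) = 39345 - \frac{1}{2} \cdot 107 \cdot 113 = 39345 - \frac{12091}{2} = \frac{66599}{2}$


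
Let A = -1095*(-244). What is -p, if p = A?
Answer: -267180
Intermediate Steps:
A = 267180
p = 267180
-p = -1*267180 = -267180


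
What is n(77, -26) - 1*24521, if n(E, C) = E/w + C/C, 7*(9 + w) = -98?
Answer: -564037/23 ≈ -24523.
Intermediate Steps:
w = -23 (w = -9 + (1/7)*(-98) = -9 - 14 = -23)
n(E, C) = 1 - E/23 (n(E, C) = E/(-23) + C/C = E*(-1/23) + 1 = -E/23 + 1 = 1 - E/23)
n(77, -26) - 1*24521 = (1 - 1/23*77) - 1*24521 = (1 - 77/23) - 24521 = -54/23 - 24521 = -564037/23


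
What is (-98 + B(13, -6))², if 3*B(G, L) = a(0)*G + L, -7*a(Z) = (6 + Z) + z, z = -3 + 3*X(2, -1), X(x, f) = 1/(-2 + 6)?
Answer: 8208225/784 ≈ 10470.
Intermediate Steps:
X(x, f) = ¼ (X(x, f) = 1/4 = ¼)
z = -9/4 (z = -3 + 3*(¼) = -3 + ¾ = -9/4 ≈ -2.2500)
a(Z) = -15/28 - Z/7 (a(Z) = -((6 + Z) - 9/4)/7 = -(15/4 + Z)/7 = -15/28 - Z/7)
B(G, L) = -5*G/28 + L/3 (B(G, L) = ((-15/28 - ⅐*0)*G + L)/3 = ((-15/28 + 0)*G + L)/3 = (-15*G/28 + L)/3 = (L - 15*G/28)/3 = -5*G/28 + L/3)
(-98 + B(13, -6))² = (-98 + (-5/28*13 + (⅓)*(-6)))² = (-98 + (-65/28 - 2))² = (-98 - 121/28)² = (-2865/28)² = 8208225/784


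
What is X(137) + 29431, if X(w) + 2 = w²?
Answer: 48198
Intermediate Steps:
X(w) = -2 + w²
X(137) + 29431 = (-2 + 137²) + 29431 = (-2 + 18769) + 29431 = 18767 + 29431 = 48198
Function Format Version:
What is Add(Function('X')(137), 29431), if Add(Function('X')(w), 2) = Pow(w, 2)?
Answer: 48198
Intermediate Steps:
Function('X')(w) = Add(-2, Pow(w, 2))
Add(Function('X')(137), 29431) = Add(Add(-2, Pow(137, 2)), 29431) = Add(Add(-2, 18769), 29431) = Add(18767, 29431) = 48198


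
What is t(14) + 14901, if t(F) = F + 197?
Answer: 15112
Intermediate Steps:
t(F) = 197 + F
t(14) + 14901 = (197 + 14) + 14901 = 211 + 14901 = 15112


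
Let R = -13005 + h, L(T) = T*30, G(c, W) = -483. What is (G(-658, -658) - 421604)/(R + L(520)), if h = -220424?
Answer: 422087/217829 ≈ 1.9377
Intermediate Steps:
L(T) = 30*T
R = -233429 (R = -13005 - 220424 = -233429)
(G(-658, -658) - 421604)/(R + L(520)) = (-483 - 421604)/(-233429 + 30*520) = -422087/(-233429 + 15600) = -422087/(-217829) = -422087*(-1/217829) = 422087/217829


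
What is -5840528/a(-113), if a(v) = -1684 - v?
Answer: 5840528/1571 ≈ 3717.7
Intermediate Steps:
-5840528/a(-113) = -5840528/(-1684 - 1*(-113)) = -5840528/(-1684 + 113) = -5840528/(-1571) = -5840528*(-1/1571) = 5840528/1571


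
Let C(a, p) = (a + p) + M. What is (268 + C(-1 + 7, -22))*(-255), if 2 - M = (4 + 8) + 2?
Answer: -61200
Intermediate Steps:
M = -12 (M = 2 - ((4 + 8) + 2) = 2 - (12 + 2) = 2 - 1*14 = 2 - 14 = -12)
C(a, p) = -12 + a + p (C(a, p) = (a + p) - 12 = -12 + a + p)
(268 + C(-1 + 7, -22))*(-255) = (268 + (-12 + (-1 + 7) - 22))*(-255) = (268 + (-12 + 6 - 22))*(-255) = (268 - 28)*(-255) = 240*(-255) = -61200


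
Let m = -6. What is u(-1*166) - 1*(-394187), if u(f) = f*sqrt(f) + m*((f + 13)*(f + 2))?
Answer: 243635 - 166*I*sqrt(166) ≈ 2.4364e+5 - 2138.8*I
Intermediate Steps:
u(f) = f**(3/2) - 6*(2 + f)*(13 + f) (u(f) = f*sqrt(f) - 6*(f + 13)*(f + 2) = f**(3/2) - 6*(13 + f)*(2 + f) = f**(3/2) - 6*(2 + f)*(13 + f))
u(-1*166) - 1*(-394187) = (-156 + (-1*166)**(3/2) - (-90)*166 - 6*(-1*166)**2) - 1*(-394187) = (-156 + (-166)**(3/2) - 90*(-166) - 6*(-166)**2) + 394187 = (-156 - 166*I*sqrt(166) + 14940 - 6*27556) + 394187 = (-156 - 166*I*sqrt(166) + 14940 - 165336) + 394187 = (-150552 - 166*I*sqrt(166)) + 394187 = 243635 - 166*I*sqrt(166)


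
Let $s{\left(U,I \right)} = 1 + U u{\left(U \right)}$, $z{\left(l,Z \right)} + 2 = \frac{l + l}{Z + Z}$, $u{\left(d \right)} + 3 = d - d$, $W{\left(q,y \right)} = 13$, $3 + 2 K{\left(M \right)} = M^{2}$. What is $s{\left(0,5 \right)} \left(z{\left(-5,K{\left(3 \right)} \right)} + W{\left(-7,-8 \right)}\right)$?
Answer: $\frac{28}{3} \approx 9.3333$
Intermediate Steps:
$K{\left(M \right)} = - \frac{3}{2} + \frac{M^{2}}{2}$
$u{\left(d \right)} = -3$ ($u{\left(d \right)} = -3 + \left(d - d\right) = -3 + 0 = -3$)
$z{\left(l,Z \right)} = -2 + \frac{l}{Z}$ ($z{\left(l,Z \right)} = -2 + \frac{l + l}{Z + Z} = -2 + \frac{2 l}{2 Z} = -2 + 2 l \frac{1}{2 Z} = -2 + \frac{l}{Z}$)
$s{\left(U,I \right)} = 1 - 3 U$ ($s{\left(U,I \right)} = 1 + U \left(-3\right) = 1 - 3 U$)
$s{\left(0,5 \right)} \left(z{\left(-5,K{\left(3 \right)} \right)} + W{\left(-7,-8 \right)}\right) = \left(1 - 0\right) \left(\left(-2 - \frac{5}{- \frac{3}{2} + \frac{3^{2}}{2}}\right) + 13\right) = \left(1 + 0\right) \left(\left(-2 - \frac{5}{- \frac{3}{2} + \frac{1}{2} \cdot 9}\right) + 13\right) = 1 \left(\left(-2 - \frac{5}{- \frac{3}{2} + \frac{9}{2}}\right) + 13\right) = 1 \left(\left(-2 - \frac{5}{3}\right) + 13\right) = 1 \left(- \frac{11}{3} + 13\right) = 1 \cdot \frac{28}{3} = \frac{28}{3}$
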